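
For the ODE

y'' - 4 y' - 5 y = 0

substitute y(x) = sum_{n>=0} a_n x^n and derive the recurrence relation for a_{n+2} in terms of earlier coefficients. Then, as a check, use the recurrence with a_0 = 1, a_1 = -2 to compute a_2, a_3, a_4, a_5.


Substitute y = sum_n a_n x^n.
y''(x) has coefficient (n+2)(n+1) a_{n+2} at x^n;
-4 y'(x) has coefficient -4 (n+1) a_{n+1} at x^n;
-5 y(x) has coefficient -5 a_n at x^n.
Matching x^n: (n+2)(n+1) a_{n+2} - 4 (n+1) a_{n+1} - 5 a_n = 0.
Thus a_{n+2} = [4 (n+1) a_{n+1} + 5 a_n] / ((n+1)(n+2)).

Check with a_0 = 1, a_1 = -2 (apply the recurrence for n = 0, 1, 2, 3): a_0 = 1, a_1 = -2, a_2 = -3/2, a_3 = -11/3, a_4 = -103/24, a_5 = -87/20.

a_(n+2) = [4 (n+1) a_(n+1) + 5 a_n] / ((n+1)(n+2)); check: a_0 = 1, a_1 = -2, a_2 = -3/2, a_3 = -11/3, a_4 = -103/24, a_5 = -87/20


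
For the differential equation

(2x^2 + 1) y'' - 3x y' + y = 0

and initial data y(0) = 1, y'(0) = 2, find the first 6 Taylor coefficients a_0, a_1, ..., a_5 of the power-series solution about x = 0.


Ansatz: y(x) = sum_{n>=0} a_n x^n, so y'(x) = sum_{n>=1} n a_n x^(n-1) and y''(x) = sum_{n>=2} n(n-1) a_n x^(n-2).
Substitute into P(x) y'' + Q(x) y' + R(x) y = 0 with P(x) = 2x^2 + 1, Q(x) = -3x, R(x) = 1, and match powers of x.
Initial conditions: a_0 = 1, a_1 = 2.
Setting the coefficient of each power of x to zero and solving order by order (substituting the coefficients already found):
  x^0: 2 a_2 + a_0 = 0  ->  2 a_2 = -a_0 = -1  ->  a_2 = -1/2
  x^1: 6 a_3 - 2 a_1 = 0  ->  6 a_3 = 2 a_1 = 4  ->  a_3 = 2/3
  x^2: 12 a_4 - a_2 = 0  ->  12 a_4 = a_2 = -1/2  ->  a_4 = -1/24
  x^3: 20 a_5 + 4 a_3 = 0  ->  20 a_5 = -4 a_3 = -8/3  ->  a_5 = -2/15
Truncated series: y(x) = 1 + 2 x - (1/2) x^2 + (2/3) x^3 - (1/24) x^4 - (2/15) x^5 + O(x^6).

a_0 = 1; a_1 = 2; a_2 = -1/2; a_3 = 2/3; a_4 = -1/24; a_5 = -2/15


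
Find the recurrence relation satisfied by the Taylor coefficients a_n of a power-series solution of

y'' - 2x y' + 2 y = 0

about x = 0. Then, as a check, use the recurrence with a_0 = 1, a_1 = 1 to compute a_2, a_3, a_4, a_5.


Substitute y = sum_n a_n x^n.
y''(x) has coefficient (n+2)(n+1) a_{n+2} at x^n;
-2 x y'(x) has coefficient -2 n a_n at x^n (shift);
2 y(x) has coefficient 2 a_n at x^n.
Matching x^n: (n+2)(n+1) a_{n+2} + (-2n + 2) a_n = 0.
Thus a_{n+2} = (2n - 2) / ((n+1)(n+2)) * a_n.

Check with a_0 = 1, a_1 = 1 (apply the recurrence for n = 0, 1, 2, 3): a_0 = 1, a_1 = 1, a_2 = -1, a_3 = 0, a_4 = -1/6, a_5 = 0.

a_(n+2) = (2n - 2) / ((n+1)(n+2)) * a_n; check: a_0 = 1, a_1 = 1, a_2 = -1, a_3 = 0, a_4 = -1/6, a_5 = 0


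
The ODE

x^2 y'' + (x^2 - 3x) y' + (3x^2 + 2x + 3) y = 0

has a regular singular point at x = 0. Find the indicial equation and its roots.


Divide by x^2 to reach normal form y'' + P_1(x) y' + P_2(x) y = 0 with P_1(x) = 1 - 3/x and P_2(x) = 3 + 2/x + 3/x^2.
x = 0 is a singular point because the y'-coefficient 1 - 3/x has a pole at x = 0 and the y-coefficient 3 + 2/x + 3/x^2 has a pole at x = 0.
It is a regular singular point because x P_1(x) = p(x) = x - 3 and x^2 P_2(x) = q(x) = 3x^2 + 2x + 3 are polynomials, hence analytic at x = 0.
p(0) = -3,  q(0) = 3.
Indicial equation: r(r-1) + p(0) r + q(0) = 0, i.e. r^2 + (p(0) - 1) r + q(0) = 0, i.e. r^2 - 4 r + 3 = 0.
Discriminant: (-4)^2 - 4(3) = 4, so r = (4 ± 2)/2.
Solving: r_1 = 3, r_2 = 1.

indicial: r^2 - 4 r + 3 = 0; roots r_1 = 3, r_2 = 1


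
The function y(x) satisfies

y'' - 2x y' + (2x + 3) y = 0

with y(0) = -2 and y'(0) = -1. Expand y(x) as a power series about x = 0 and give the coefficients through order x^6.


Ansatz: y(x) = sum_{n>=0} a_n x^n, so y'(x) = sum_{n>=1} n a_n x^(n-1) and y''(x) = sum_{n>=2} n(n-1) a_n x^(n-2).
Substitute into P(x) y'' + Q(x) y' + R(x) y = 0 with P(x) = 1, Q(x) = -2x, R(x) = 2x + 3, and match powers of x.
Initial conditions: a_0 = -2, a_1 = -1.
Setting the coefficient of each power of x to zero and solving order by order (substituting the coefficients already found):
  x^0: 2 a_2 + 3 a_0 = 0  ->  2 a_2 = -3 a_0 = 6  ->  a_2 = 3
  x^1: 6 a_3 + a_1 + 2 a_0 = 0  ->  6 a_3 = -a_1 - 2 a_0 = 5  ->  a_3 = 5/6
  x^2: 12 a_4 - a_2 + 2 a_1 = 0  ->  12 a_4 = a_2 - 2 a_1 = 5  ->  a_4 = 5/12
  x^3: 20 a_5 - 3 a_3 + 2 a_2 = 0  ->  20 a_5 = 3 a_3 - 2 a_2 = -7/2  ->  a_5 = -7/40
  x^4: 30 a_6 - 5 a_4 + 2 a_3 = 0  ->  30 a_6 = 5 a_4 - 2 a_3 = 5/12  ->  a_6 = 1/72
Truncated series: y(x) = -2 - x + 3 x^2 + (5/6) x^3 + (5/12) x^4 - (7/40) x^5 + (1/72) x^6 + O(x^7).

a_0 = -2; a_1 = -1; a_2 = 3; a_3 = 5/6; a_4 = 5/12; a_5 = -7/40; a_6 = 1/72


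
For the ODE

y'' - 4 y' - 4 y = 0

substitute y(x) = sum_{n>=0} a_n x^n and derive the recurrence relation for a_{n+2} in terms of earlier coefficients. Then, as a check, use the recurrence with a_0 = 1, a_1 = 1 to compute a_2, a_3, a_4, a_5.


Substitute y = sum_n a_n x^n.
y''(x) has coefficient (n+2)(n+1) a_{n+2} at x^n;
-4 y'(x) has coefficient -4 (n+1) a_{n+1} at x^n;
-4 y(x) has coefficient -4 a_n at x^n.
Matching x^n: (n+2)(n+1) a_{n+2} - 4 (n+1) a_{n+1} - 4 a_n = 0.
Thus a_{n+2} = [4 (n+1) a_{n+1} + 4 a_n] / ((n+1)(n+2)).

Check with a_0 = 1, a_1 = 1 (apply the recurrence for n = 0, 1, 2, 3): a_0 = 1, a_1 = 1, a_2 = 4, a_3 = 6, a_4 = 22/3, a_5 = 106/15.

a_(n+2) = [4 (n+1) a_(n+1) + 4 a_n] / ((n+1)(n+2)); check: a_0 = 1, a_1 = 1, a_2 = 4, a_3 = 6, a_4 = 22/3, a_5 = 106/15


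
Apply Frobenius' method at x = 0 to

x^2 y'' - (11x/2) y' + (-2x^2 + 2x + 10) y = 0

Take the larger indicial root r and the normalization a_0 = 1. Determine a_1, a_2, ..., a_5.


Write in Frobenius form y'' + (p(x)/x) y' + (q(x)/x^2) y = 0:
  p(x) = -11/2,  q(x) = -2x^2 + 2x + 10.
Indicial equation: r(r-1) + (-11/2) r + (10) = 0 -> roots r_1 = 4, r_2 = 5/2.
Take r = r_1 = 4. Let y(x) = x^r sum_{n>=0} a_n x^n with a_0 = 1.
Substitute y = x^r sum a_n x^n and match x^{r+n}. The recurrence is
  D(n) a_n + 2 a_{n-1} - 2 a_{n-2} = 0,  where D(n) = (r+n)(r+n-1) + (-11/2)(r+n) + (10).
  a_n = [-2 a_{n-1} + 2 a_{n-2}] / D(n).
Since the indicial polynomial factors as (r - r_1)(r - r_2), D(n) = (r_1 + n - r_1)(r_1 + n - r_2) = n(n + 3/2).
Evaluating step by step (a_0 = 1):
  n = 1: D(1) = 1(1 + 3/2) = 5/2; numerator = -2(1) = -2; a_1 = (-2)/(5/2) = -4/5
  n = 2: D(2) = 2(2 + 3/2) = 7; numerator = -2(-4/5) + 2(1) = 18/5; a_2 = (18/5)/(7) = 18/35
  n = 3: D(3) = 3(3 + 3/2) = 27/2; numerator = -2(18/35) + 2(-4/5) = -92/35; a_3 = (-92/35)/(27/2) = -184/945
  n = 4: D(4) = 4(4 + 3/2) = 22; numerator = -2(-184/945) + 2(18/35) = 268/189; a_4 = (268/189)/(22) = 134/2079
  n = 5: D(5) = 5(5 + 3/2) = 65/2; numerator = -2(134/2079) + 2(-184/945) = -1796/3465; a_5 = (-1796/3465)/(65/2) = -3592/225225

r = 4; a_0 = 1; a_1 = -4/5; a_2 = 18/35; a_3 = -184/945; a_4 = 134/2079; a_5 = -3592/225225


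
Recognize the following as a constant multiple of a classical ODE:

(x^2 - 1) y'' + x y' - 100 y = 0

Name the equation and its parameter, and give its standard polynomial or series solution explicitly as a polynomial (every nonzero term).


All three coefficients share the factor -1; dividing through by -1 gives  (1 - x^2) y'' - x y' + 100 y = 0.
This matches the Chebyshev equation (1 - x^2) y'' - x y' + n^2 y = 0 (note the -x y' term, not -2x y') with n^2 = 100, so n = 10; the polynomial solution is T_10(x).
With y = sum_k a_k x^k, matching x^k gives (k+2)(k+1) a_{k+2} = (k^2 - n^2) a_k = (k - 10)(k + 10) a_k. The right side vanishes at k = 10, so the series with the parity of 10 terminates at degree 10.
Standard normalization: leading coefficient of T_n is 2^(n-1), so a_10 = 2^9 = 512. Work downward with a_k = (k+1)(k+2) a_{k+2} / ((k - 10)(k + 10)):
  a_8 = (9)(10)(512) / ((8 - 10)(8 + 10)) = 46080/(-36) = -1280
  a_6 = (7)(8)(-1280) / ((6 - 10)(6 + 10)) = -71680/(-64) = 1120
  a_4 = (5)(6)(1120) / ((4 - 10)(4 + 10)) = 33600/(-84) = -400
  a_2 = (3)(4)(-400) / ((2 - 10)(2 + 10)) = -4800/(-96) = 50
  a_0 = (1)(2)(50) / ((0 - 10)(0 + 10)) = 100/(-100) = -1
Hence T_10(x) = 512 x^10 - 1280 x^8 + 1120 x^6 - 400 x^4 + 50 x^2 - 1.

T_10(x); series = 512 x^10 - 1280 x^8 + 1120 x^6 - 400 x^4 + 50 x^2 - 1


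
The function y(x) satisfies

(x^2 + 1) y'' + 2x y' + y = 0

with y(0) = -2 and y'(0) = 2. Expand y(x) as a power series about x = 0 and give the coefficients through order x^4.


Ansatz: y(x) = sum_{n>=0} a_n x^n, so y'(x) = sum_{n>=1} n a_n x^(n-1) and y''(x) = sum_{n>=2} n(n-1) a_n x^(n-2).
Substitute into P(x) y'' + Q(x) y' + R(x) y = 0 with P(x) = x^2 + 1, Q(x) = 2x, R(x) = 1, and match powers of x.
Initial conditions: a_0 = -2, a_1 = 2.
Setting the coefficient of each power of x to zero and solving order by order (substituting the coefficients already found):
  x^0: 2 a_2 + a_0 = 0  ->  2 a_2 = -a_0 = 2  ->  a_2 = 1
  x^1: 6 a_3 + 3 a_1 = 0  ->  6 a_3 = -3 a_1 = -6  ->  a_3 = -1
  x^2: 12 a_4 + 7 a_2 = 0  ->  12 a_4 = -7 a_2 = -7  ->  a_4 = -7/12
Truncated series: y(x) = -2 + 2 x + x^2 - x^3 - (7/12) x^4 + O(x^5).

a_0 = -2; a_1 = 2; a_2 = 1; a_3 = -1; a_4 = -7/12


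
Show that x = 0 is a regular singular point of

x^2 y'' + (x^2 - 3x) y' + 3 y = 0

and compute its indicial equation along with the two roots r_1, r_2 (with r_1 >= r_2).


Divide by x^2 to reach normal form y'' + P_1(x) y' + P_2(x) y = 0 with P_1(x) = 1 - 3/x and P_2(x) = 3/x^2.
x = 0 is a singular point because the y'-coefficient 1 - 3/x has a pole at x = 0 and the y-coefficient 3/x^2 has a pole at x = 0.
It is a regular singular point because x P_1(x) = p(x) = x - 3 and x^2 P_2(x) = q(x) = 3 are polynomials, hence analytic at x = 0.
p(0) = -3,  q(0) = 3.
Indicial equation: r(r-1) + p(0) r + q(0) = 0, i.e. r^2 + (p(0) - 1) r + q(0) = 0, i.e. r^2 - 4 r + 3 = 0.
Discriminant: (-4)^2 - 4(3) = 4, so r = (4 ± 2)/2.
Solving: r_1 = 3, r_2 = 1.

indicial: r^2 - 4 r + 3 = 0; roots r_1 = 3, r_2 = 1


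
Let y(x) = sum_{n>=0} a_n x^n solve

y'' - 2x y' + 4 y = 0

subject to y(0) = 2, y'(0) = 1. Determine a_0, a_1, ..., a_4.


Ansatz: y(x) = sum_{n>=0} a_n x^n, so y'(x) = sum_{n>=1} n a_n x^(n-1) and y''(x) = sum_{n>=2} n(n-1) a_n x^(n-2).
Substitute into P(x) y'' + Q(x) y' + R(x) y = 0 with P(x) = 1, Q(x) = -2x, R(x) = 4, and match powers of x.
Initial conditions: a_0 = 2, a_1 = 1.
Setting the coefficient of each power of x to zero and solving order by order (substituting the coefficients already found):
  x^0: 2 a_2 + 4 a_0 = 0  ->  2 a_2 = -4 a_0 = -8  ->  a_2 = -4
  x^1: 6 a_3 + 2 a_1 = 0  ->  6 a_3 = -2 a_1 = -2  ->  a_3 = -1/3
  x^2: 12 a_4 = 0  ->  a_4 = 0
Truncated series: y(x) = 2 + x - 4 x^2 - (1/3) x^3 + O(x^5).

a_0 = 2; a_1 = 1; a_2 = -4; a_3 = -1/3; a_4 = 0


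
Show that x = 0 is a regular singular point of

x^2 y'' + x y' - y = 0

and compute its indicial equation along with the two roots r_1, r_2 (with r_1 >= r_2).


Divide by x^2 to reach normal form y'' + P_1(x) y' + P_2(x) y = 0 with P_1(x) = 1/x and P_2(x) = -1/x^2.
x = 0 is a singular point because the y'-coefficient 1/x has a pole at x = 0 and the y-coefficient -1/x^2 has a pole at x = 0.
It is a regular singular point because x P_1(x) = p(x) = 1 and x^2 P_2(x) = q(x) = -1 are polynomials, hence analytic at x = 0.
p(0) = 1,  q(0) = -1.
Indicial equation: r(r-1) + p(0) r + q(0) = 0, i.e. r^2 + (p(0) - 1) r + q(0) = 0, i.e. r^2 - 1 = 0.
Discriminant: (0)^2 - 4(-1) = 4, so r = (0 ± 2)/2.
Solving: r_1 = 1, r_2 = -1.

indicial: r^2 - 1 = 0; roots r_1 = 1, r_2 = -1


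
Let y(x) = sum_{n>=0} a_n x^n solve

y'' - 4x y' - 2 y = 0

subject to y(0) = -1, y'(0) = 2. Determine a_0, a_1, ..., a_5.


Ansatz: y(x) = sum_{n>=0} a_n x^n, so y'(x) = sum_{n>=1} n a_n x^(n-1) and y''(x) = sum_{n>=2} n(n-1) a_n x^(n-2).
Substitute into P(x) y'' + Q(x) y' + R(x) y = 0 with P(x) = 1, Q(x) = -4x, R(x) = -2, and match powers of x.
Initial conditions: a_0 = -1, a_1 = 2.
Setting the coefficient of each power of x to zero and solving order by order (substituting the coefficients already found):
  x^0: 2 a_2 - 2 a_0 = 0  ->  2 a_2 = 2 a_0 = -2  ->  a_2 = -1
  x^1: 6 a_3 - 6 a_1 = 0  ->  6 a_3 = 6 a_1 = 12  ->  a_3 = 2
  x^2: 12 a_4 - 10 a_2 = 0  ->  12 a_4 = 10 a_2 = -10  ->  a_4 = -5/6
  x^3: 20 a_5 - 14 a_3 = 0  ->  20 a_5 = 14 a_3 = 28  ->  a_5 = 7/5
Truncated series: y(x) = -1 + 2 x - x^2 + 2 x^3 - (5/6) x^4 + (7/5) x^5 + O(x^6).

a_0 = -1; a_1 = 2; a_2 = -1; a_3 = 2; a_4 = -5/6; a_5 = 7/5


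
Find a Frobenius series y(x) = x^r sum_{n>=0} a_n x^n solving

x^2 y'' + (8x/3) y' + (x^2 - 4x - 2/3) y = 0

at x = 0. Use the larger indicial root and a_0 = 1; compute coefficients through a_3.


Write in Frobenius form y'' + (p(x)/x) y' + (q(x)/x^2) y = 0:
  p(x) = 8/3,  q(x) = x^2 - 4x - 2/3.
Indicial equation: r(r-1) + (8/3) r + (-2/3) = 0 -> roots r_1 = 1/3, r_2 = -2.
Take r = r_1 = 1/3. Let y(x) = x^r sum_{n>=0} a_n x^n with a_0 = 1.
Substitute y = x^r sum a_n x^n and match x^{r+n}. The recurrence is
  D(n) a_n - 4 a_{n-1} + 1 a_{n-2} = 0,  where D(n) = (r+n)(r+n-1) + (8/3)(r+n) + (-2/3).
  a_n = [4 a_{n-1} - 1 a_{n-2}] / D(n).
Since the indicial polynomial factors as (r - r_1)(r - r_2), D(n) = (r_1 + n - r_1)(r_1 + n - r_2) = n(n + 7/3).
Evaluating step by step (a_0 = 1):
  n = 1: D(1) = 1(1 + 7/3) = 10/3; numerator = 4(1) = 4; a_1 = (4)/(10/3) = 6/5
  n = 2: D(2) = 2(2 + 7/3) = 26/3; numerator = 4(6/5) - 1(1) = 19/5; a_2 = (19/5)/(26/3) = 57/130
  n = 3: D(3) = 3(3 + 7/3) = 16; numerator = 4(57/130) - 1(6/5) = 36/65; a_3 = (36/65)/(16) = 9/260

r = 1/3; a_0 = 1; a_1 = 6/5; a_2 = 57/130; a_3 = 9/260


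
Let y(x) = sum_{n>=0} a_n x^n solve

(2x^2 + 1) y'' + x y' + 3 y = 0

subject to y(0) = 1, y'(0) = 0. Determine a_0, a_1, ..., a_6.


Ansatz: y(x) = sum_{n>=0} a_n x^n, so y'(x) = sum_{n>=1} n a_n x^(n-1) and y''(x) = sum_{n>=2} n(n-1) a_n x^(n-2).
Substitute into P(x) y'' + Q(x) y' + R(x) y = 0 with P(x) = 2x^2 + 1, Q(x) = x, R(x) = 3, and match powers of x.
Initial conditions: a_0 = 1, a_1 = 0.
Setting the coefficient of each power of x to zero and solving order by order (substituting the coefficients already found):
  x^0: 2 a_2 + 3 a_0 = 0  ->  2 a_2 = -3 a_0 = -3  ->  a_2 = -3/2
  x^1: 6 a_3 + 4 a_1 = 0  ->  6 a_3 = -4 a_1 = 0  ->  a_3 = 0
  x^2: 12 a_4 + 9 a_2 = 0  ->  12 a_4 = -9 a_2 = 27/2  ->  a_4 = 9/8
  x^3: 20 a_5 + 18 a_3 = 0  ->  20 a_5 = -18 a_3 = 0  ->  a_5 = 0
  x^4: 30 a_6 + 31 a_4 = 0  ->  30 a_6 = -31 a_4 = -279/8  ->  a_6 = -93/80
Truncated series: y(x) = 1 - (3/2) x^2 + (9/8) x^4 - (93/80) x^6 + O(x^7).

a_0 = 1; a_1 = 0; a_2 = -3/2; a_3 = 0; a_4 = 9/8; a_5 = 0; a_6 = -93/80


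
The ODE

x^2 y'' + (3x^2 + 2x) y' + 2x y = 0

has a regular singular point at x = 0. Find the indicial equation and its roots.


Divide by x^2 to reach normal form y'' + P_1(x) y' + P_2(x) y = 0 with P_1(x) = 3 + 2/x and P_2(x) = 2/x.
x = 0 is a singular point because the y'-coefficient 3 + 2/x has a pole at x = 0 and the y-coefficient 2/x has a pole at x = 0.
It is a regular singular point because x P_1(x) = p(x) = 3x + 2 and x^2 P_2(x) = q(x) = 2x are polynomials, hence analytic at x = 0.
p(0) = 2,  q(0) = 0.
Indicial equation: r(r-1) + p(0) r + q(0) = 0, i.e. r^2 + (p(0) - 1) r + q(0) = 0, i.e. r^2 + 1 r = 0.
Discriminant: (1)^2 - 4(0) = 1, so r = (-1 ± 1)/2.
Solving: r_1 = 0, r_2 = -1.

indicial: r^2 + 1 r = 0; roots r_1 = 0, r_2 = -1


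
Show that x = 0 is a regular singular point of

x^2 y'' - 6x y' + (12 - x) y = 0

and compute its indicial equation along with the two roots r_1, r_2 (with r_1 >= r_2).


Divide by x^2 to reach normal form y'' + P_1(x) y' + P_2(x) y = 0 with P_1(x) = -6/x and P_2(x) = -1/x + 12/x^2.
x = 0 is a singular point because the y'-coefficient -6/x has a pole at x = 0 and the y-coefficient -1/x + 12/x^2 has a pole at x = 0.
It is a regular singular point because x P_1(x) = p(x) = -6 and x^2 P_2(x) = q(x) = 12 - x are polynomials, hence analytic at x = 0.
p(0) = -6,  q(0) = 12.
Indicial equation: r(r-1) + p(0) r + q(0) = 0, i.e. r^2 + (p(0) - 1) r + q(0) = 0, i.e. r^2 - 7 r + 12 = 0.
Discriminant: (-7)^2 - 4(12) = 1, so r = (7 ± 1)/2.
Solving: r_1 = 4, r_2 = 3.

indicial: r^2 - 7 r + 12 = 0; roots r_1 = 4, r_2 = 3


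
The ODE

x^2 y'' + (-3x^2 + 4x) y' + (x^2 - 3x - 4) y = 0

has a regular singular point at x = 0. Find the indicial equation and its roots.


Divide by x^2 to reach normal form y'' + P_1(x) y' + P_2(x) y = 0 with P_1(x) = -3 + 4/x and P_2(x) = 1 - 3/x - 4/x^2.
x = 0 is a singular point because the y'-coefficient -3 + 4/x has a pole at x = 0 and the y-coefficient 1 - 3/x - 4/x^2 has a pole at x = 0.
It is a regular singular point because x P_1(x) = p(x) = 4 - 3x and x^2 P_2(x) = q(x) = x^2 - 3x - 4 are polynomials, hence analytic at x = 0.
p(0) = 4,  q(0) = -4.
Indicial equation: r(r-1) + p(0) r + q(0) = 0, i.e. r^2 + (p(0) - 1) r + q(0) = 0, i.e. r^2 + 3 r - 4 = 0.
Discriminant: (3)^2 - 4(-4) = 25, so r = (-3 ± 5)/2.
Solving: r_1 = 1, r_2 = -4.

indicial: r^2 + 3 r - 4 = 0; roots r_1 = 1, r_2 = -4


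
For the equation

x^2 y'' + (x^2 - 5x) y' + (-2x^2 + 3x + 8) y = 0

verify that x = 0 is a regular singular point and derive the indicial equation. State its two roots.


Divide by x^2 to reach normal form y'' + P_1(x) y' + P_2(x) y = 0 with P_1(x) = 1 - 5/x and P_2(x) = -2 + 3/x + 8/x^2.
x = 0 is a singular point because the y'-coefficient 1 - 5/x has a pole at x = 0 and the y-coefficient -2 + 3/x + 8/x^2 has a pole at x = 0.
It is a regular singular point because x P_1(x) = p(x) = x - 5 and x^2 P_2(x) = q(x) = -2x^2 + 3x + 8 are polynomials, hence analytic at x = 0.
p(0) = -5,  q(0) = 8.
Indicial equation: r(r-1) + p(0) r + q(0) = 0, i.e. r^2 + (p(0) - 1) r + q(0) = 0, i.e. r^2 - 6 r + 8 = 0.
Discriminant: (-6)^2 - 4(8) = 4, so r = (6 ± 2)/2.
Solving: r_1 = 4, r_2 = 2.

indicial: r^2 - 6 r + 8 = 0; roots r_1 = 4, r_2 = 2


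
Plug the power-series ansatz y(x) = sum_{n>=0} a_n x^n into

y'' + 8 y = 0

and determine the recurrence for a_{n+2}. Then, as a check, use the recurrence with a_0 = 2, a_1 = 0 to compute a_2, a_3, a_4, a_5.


Substitute y = sum_n a_n x^n into y'' + (const) y = 0.
y''(x) = sum_{n>=0} (n+2)(n+1) a_{n+2} x^n.
The ODE becomes sum_n [(n+2)(n+1) a_{n+2} + 8 a_n] x^n = 0.
Setting each coefficient to zero gives the recurrence:
  (n+2)(n+1) a_{n+2} + 8 a_n = 0,
  a_{n+2} = -8 / ((n+1)(n+2)) a_n.

Check with a_0 = 2, a_1 = 0 (apply the recurrence for n = 0, 1, 2, 3): a_0 = 2, a_1 = 0, a_2 = -8, a_3 = 0, a_4 = 16/3, a_5 = 0.

a_{n+2} = -8/((n+1)(n+2)) * a_n; check: a_0 = 2, a_1 = 0, a_2 = -8, a_3 = 0, a_4 = 16/3, a_5 = 0


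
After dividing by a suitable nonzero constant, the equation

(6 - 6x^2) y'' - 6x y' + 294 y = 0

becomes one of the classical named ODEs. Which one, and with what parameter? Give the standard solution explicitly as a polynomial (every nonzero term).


All three coefficients share the factor 6; dividing through by 6 gives  (1 - x^2) y'' - x y' + 49 y = 0.
This matches the Chebyshev equation (1 - x^2) y'' - x y' + n^2 y = 0 (note the -x y' term, not -2x y') with n^2 = 49, so n = 7; the polynomial solution is T_7(x).
With y = sum_k a_k x^k, matching x^k gives (k+2)(k+1) a_{k+2} = (k^2 - n^2) a_k = (k - 7)(k + 7) a_k. The right side vanishes at k = 7, so the series with the parity of 7 terminates at degree 7.
Standard normalization: leading coefficient of T_n is 2^(n-1), so a_7 = 2^6 = 64. Work downward with a_k = (k+1)(k+2) a_{k+2} / ((k - 7)(k + 7)):
  a_5 = (6)(7)(64) / ((5 - 7)(5 + 7)) = 2688/(-24) = -112
  a_3 = (4)(5)(-112) / ((3 - 7)(3 + 7)) = -2240/(-40) = 56
  a_1 = (2)(3)(56) / ((1 - 7)(1 + 7)) = 336/(-48) = -7
Hence T_7(x) = 64 x^7 - 112 x^5 + 56 x^3 - 7 x.

T_7(x); series = 64 x^7 - 112 x^5 + 56 x^3 - 7 x


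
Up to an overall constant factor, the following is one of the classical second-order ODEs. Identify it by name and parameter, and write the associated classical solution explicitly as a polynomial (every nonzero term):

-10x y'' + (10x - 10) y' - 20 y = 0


All three coefficients share the factor -10; dividing through by -10 gives  x y'' + (1 - x) y' + 2 y = 0.
This matches the Laguerre equation x y'' + (1 - x) y' + n y = 0 with n = 2; the polynomial solution is L_2(x).
With y = sum_k a_k x^k, matching x^k gives (k+1)k a_{k+1} + (k+1) a_{k+1} - k a_k + n a_k = 0, i.e. (k+1)^2 a_{k+1} = (k - n) a_k = (k - 2) a_k. The right side vanishes at k = 2, so the series terminates at degree 2.
Standard normalization L_n(0) = 1 gives a_0 = 1. Work upward with a_{k+1} = (k - 2) a_k / (k+1)^2:
  a_1 = (0 - 2)(1) / 1^2 = -2/1 = -2
  a_2 = (1 - 2)(-2) / 2^2 = 2/4 = 1/2
Hence L_2(x) = x^2/2 - 2 x + 1.

L_2(x); series = x^2/2 - 2 x + 1


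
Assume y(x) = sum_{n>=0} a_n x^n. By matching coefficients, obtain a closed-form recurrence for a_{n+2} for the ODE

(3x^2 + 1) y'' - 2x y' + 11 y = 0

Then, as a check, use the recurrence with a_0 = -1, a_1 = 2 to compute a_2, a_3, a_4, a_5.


Substitute y = sum_n a_n x^n.
(1 + 3 x^2) y'' contributes (n+2)(n+1) a_{n+2} + 3 n(n-1) a_n at x^n.
-2 x y'(x) contributes -2 n a_n at x^n.
11 y(x) contributes 11 a_n at x^n.
Matching x^n: (n+2)(n+1) a_{n+2} + (3 n(n-1) - 2 n + 11) a_n = 0.
Thus a_{n+2} = (-3 n(n-1) + 2 n - 11) / ((n+1)(n+2)) * a_n.

Check with a_0 = -1, a_1 = 2 (apply the recurrence for n = 0, 1, 2, 3): a_0 = -1, a_1 = 2, a_2 = 11/2, a_3 = -3, a_4 = -143/24, a_5 = 69/20.

a_(n+2) = (-3 n(n-1) + 2 n - 11) / ((n+1)(n+2)) * a_n; check: a_0 = -1, a_1 = 2, a_2 = 11/2, a_3 = -3, a_4 = -143/24, a_5 = 69/20


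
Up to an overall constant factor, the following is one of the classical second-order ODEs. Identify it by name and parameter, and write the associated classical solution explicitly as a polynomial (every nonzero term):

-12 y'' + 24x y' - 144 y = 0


All three coefficients share the factor -12; dividing through by -12 gives  y'' - 2x y' + 12 y = 0.
This matches the Hermite equation y'' - 2x y' + 2n y = 0 with 2n = 12, so n = 6; the polynomial solution is H_6(x).
With y = sum_k a_k x^k, matching x^k gives (k+2)(k+1) a_{k+2} = 2(k - n) a_k = 2(k - 6) a_k. The right side vanishes at k = 6, so the series with the parity of 6 terminates at degree 6.
Standard normalization: leading coefficient of H_n is 2^n, so a_6 = 2^6 = 64. Work downward with a_k = (k+1)(k+2) a_{k+2} / (2(k - n)):
  a_4 = (5)(6)(64) / (2(4 - 6)) = 1920/(-4) = -480
  a_2 = (3)(4)(-480) / (2(2 - 6)) = -5760/(-8) = 720
  a_0 = (1)(2)(720) / (2(0 - 6)) = 1440/(-12) = -120
Hence H_6(x) = 64 x^6 - 480 x^4 + 720 x^2 - 120.

H_6(x); series = 64 x^6 - 480 x^4 + 720 x^2 - 120


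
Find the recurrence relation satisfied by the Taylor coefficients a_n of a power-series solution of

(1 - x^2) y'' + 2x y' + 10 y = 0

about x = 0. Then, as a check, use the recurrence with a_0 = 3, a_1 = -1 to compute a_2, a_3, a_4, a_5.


Substitute y = sum_n a_n x^n.
(1 - 1 x^2) y'' contributes (n+2)(n+1) a_{n+2} - n(n-1) a_n at x^n.
2 x y'(x) contributes 2 n a_n at x^n.
10 y(x) contributes 10 a_n at x^n.
Matching x^n: (n+2)(n+1) a_{n+2} + (-n(n-1) + 2 n + 10) a_n = 0.
Thus a_{n+2} = (n(n-1) - 2 n - 10) / ((n+1)(n+2)) * a_n.

Check with a_0 = 3, a_1 = -1 (apply the recurrence for n = 0, 1, 2, 3): a_0 = 3, a_1 = -1, a_2 = -15, a_3 = 2, a_4 = 15, a_5 = -1.

a_(n+2) = (n(n-1) - 2 n - 10) / ((n+1)(n+2)) * a_n; check: a_0 = 3, a_1 = -1, a_2 = -15, a_3 = 2, a_4 = 15, a_5 = -1


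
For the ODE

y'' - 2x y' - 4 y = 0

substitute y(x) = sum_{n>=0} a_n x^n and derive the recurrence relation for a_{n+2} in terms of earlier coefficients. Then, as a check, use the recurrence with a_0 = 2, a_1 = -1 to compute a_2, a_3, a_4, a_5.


Substitute y = sum_n a_n x^n.
y''(x) has coefficient (n+2)(n+1) a_{n+2} at x^n;
-2 x y'(x) has coefficient -2 n a_n at x^n (shift);
-4 y(x) has coefficient -4 a_n at x^n.
Matching x^n: (n+2)(n+1) a_{n+2} + (-2n - 4) a_n = 0.
Thus a_{n+2} = (2n + 4) / ((n+1)(n+2)) * a_n.

Check with a_0 = 2, a_1 = -1 (apply the recurrence for n = 0, 1, 2, 3): a_0 = 2, a_1 = -1, a_2 = 4, a_3 = -1, a_4 = 8/3, a_5 = -1/2.

a_(n+2) = (2n + 4) / ((n+1)(n+2)) * a_n; check: a_0 = 2, a_1 = -1, a_2 = 4, a_3 = -1, a_4 = 8/3, a_5 = -1/2


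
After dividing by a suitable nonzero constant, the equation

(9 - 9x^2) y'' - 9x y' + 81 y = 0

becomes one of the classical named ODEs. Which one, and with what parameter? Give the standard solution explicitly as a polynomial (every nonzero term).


All three coefficients share the factor 9; dividing through by 9 gives  (1 - x^2) y'' - x y' + 9 y = 0.
This matches the Chebyshev equation (1 - x^2) y'' - x y' + n^2 y = 0 (note the -x y' term, not -2x y') with n^2 = 9, so n = 3; the polynomial solution is T_3(x).
With y = sum_k a_k x^k, matching x^k gives (k+2)(k+1) a_{k+2} = (k^2 - n^2) a_k = (k - 3)(k + 3) a_k. The right side vanishes at k = 3, so the series with the parity of 3 terminates at degree 3.
Standard normalization: leading coefficient of T_n is 2^(n-1), so a_3 = 2^2 = 4. Work downward with a_k = (k+1)(k+2) a_{k+2} / ((k - 3)(k + 3)):
  a_1 = (2)(3)(4) / ((1 - 3)(1 + 3)) = 24/(-8) = -3
Hence T_3(x) = 4 x^3 - 3 x.

T_3(x); series = 4 x^3 - 3 x


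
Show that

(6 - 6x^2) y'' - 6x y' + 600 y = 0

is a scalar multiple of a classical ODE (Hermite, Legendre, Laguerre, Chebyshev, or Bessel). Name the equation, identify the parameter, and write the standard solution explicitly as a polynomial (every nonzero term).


All three coefficients share the factor 6; dividing through by 6 gives  (1 - x^2) y'' - x y' + 100 y = 0.
This matches the Chebyshev equation (1 - x^2) y'' - x y' + n^2 y = 0 (note the -x y' term, not -2x y') with n^2 = 100, so n = 10; the polynomial solution is T_10(x).
With y = sum_k a_k x^k, matching x^k gives (k+2)(k+1) a_{k+2} = (k^2 - n^2) a_k = (k - 10)(k + 10) a_k. The right side vanishes at k = 10, so the series with the parity of 10 terminates at degree 10.
Standard normalization: leading coefficient of T_n is 2^(n-1), so a_10 = 2^9 = 512. Work downward with a_k = (k+1)(k+2) a_{k+2} / ((k - 10)(k + 10)):
  a_8 = (9)(10)(512) / ((8 - 10)(8 + 10)) = 46080/(-36) = -1280
  a_6 = (7)(8)(-1280) / ((6 - 10)(6 + 10)) = -71680/(-64) = 1120
  a_4 = (5)(6)(1120) / ((4 - 10)(4 + 10)) = 33600/(-84) = -400
  a_2 = (3)(4)(-400) / ((2 - 10)(2 + 10)) = -4800/(-96) = 50
  a_0 = (1)(2)(50) / ((0 - 10)(0 + 10)) = 100/(-100) = -1
Hence T_10(x) = 512 x^10 - 1280 x^8 + 1120 x^6 - 400 x^4 + 50 x^2 - 1.

T_10(x); series = 512 x^10 - 1280 x^8 + 1120 x^6 - 400 x^4 + 50 x^2 - 1


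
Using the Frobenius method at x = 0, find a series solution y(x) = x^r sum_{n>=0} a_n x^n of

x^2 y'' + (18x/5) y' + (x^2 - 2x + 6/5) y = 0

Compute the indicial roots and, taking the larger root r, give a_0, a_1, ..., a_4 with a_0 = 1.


Write in Frobenius form y'' + (p(x)/x) y' + (q(x)/x^2) y = 0:
  p(x) = 18/5,  q(x) = x^2 - 2x + 6/5.
Indicial equation: r(r-1) + (18/5) r + (6/5) = 0 -> roots r_1 = -3/5, r_2 = -2.
Take r = r_1 = -3/5. Let y(x) = x^r sum_{n>=0} a_n x^n with a_0 = 1.
Substitute y = x^r sum a_n x^n and match x^{r+n}. The recurrence is
  D(n) a_n - 2 a_{n-1} + 1 a_{n-2} = 0,  where D(n) = (r+n)(r+n-1) + (18/5)(r+n) + (6/5).
  a_n = [2 a_{n-1} - 1 a_{n-2}] / D(n).
Since the indicial polynomial factors as (r - r_1)(r - r_2), D(n) = (r_1 + n - r_1)(r_1 + n - r_2) = n(n + 7/5).
Evaluating step by step (a_0 = 1):
  n = 1: D(1) = 1(1 + 7/5) = 12/5; numerator = 2(1) = 2; a_1 = (2)/(12/5) = 5/6
  n = 2: D(2) = 2(2 + 7/5) = 34/5; numerator = 2(5/6) - 1(1) = 2/3; a_2 = (2/3)/(34/5) = 5/51
  n = 3: D(3) = 3(3 + 7/5) = 66/5; numerator = 2(5/51) - 1(5/6) = -65/102; a_3 = (-65/102)/(66/5) = -325/6732
  n = 4: D(4) = 4(4 + 7/5) = 108/5; numerator = 2(-325/6732) - 1(5/51) = -655/3366; a_4 = (-655/3366)/(108/5) = -3275/363528

r = -3/5; a_0 = 1; a_1 = 5/6; a_2 = 5/51; a_3 = -325/6732; a_4 = -3275/363528


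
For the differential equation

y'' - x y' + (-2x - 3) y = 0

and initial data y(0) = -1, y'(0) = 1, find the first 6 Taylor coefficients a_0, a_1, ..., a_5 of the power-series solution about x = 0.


Ansatz: y(x) = sum_{n>=0} a_n x^n, so y'(x) = sum_{n>=1} n a_n x^(n-1) and y''(x) = sum_{n>=2} n(n-1) a_n x^(n-2).
Substitute into P(x) y'' + Q(x) y' + R(x) y = 0 with P(x) = 1, Q(x) = -x, R(x) = -2x - 3, and match powers of x.
Initial conditions: a_0 = -1, a_1 = 1.
Setting the coefficient of each power of x to zero and solving order by order (substituting the coefficients already found):
  x^0: 2 a_2 - 3 a_0 = 0  ->  2 a_2 = 3 a_0 = -3  ->  a_2 = -3/2
  x^1: 6 a_3 - 4 a_1 - 2 a_0 = 0  ->  6 a_3 = 4 a_1 + 2 a_0 = 2  ->  a_3 = 1/3
  x^2: 12 a_4 - 5 a_2 - 2 a_1 = 0  ->  12 a_4 = 5 a_2 + 2 a_1 = -11/2  ->  a_4 = -11/24
  x^3: 20 a_5 - 6 a_3 - 2 a_2 = 0  ->  20 a_5 = 6 a_3 + 2 a_2 = -1  ->  a_5 = -1/20
Truncated series: y(x) = -1 + x - (3/2) x^2 + (1/3) x^3 - (11/24) x^4 - (1/20) x^5 + O(x^6).

a_0 = -1; a_1 = 1; a_2 = -3/2; a_3 = 1/3; a_4 = -11/24; a_5 = -1/20


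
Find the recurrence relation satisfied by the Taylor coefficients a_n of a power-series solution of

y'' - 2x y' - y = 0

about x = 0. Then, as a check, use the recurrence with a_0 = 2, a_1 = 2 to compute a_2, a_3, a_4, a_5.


Substitute y = sum_n a_n x^n.
y''(x) has coefficient (n+2)(n+1) a_{n+2} at x^n;
-2 x y'(x) has coefficient -2 n a_n at x^n (shift);
-y(x) has coefficient -1 a_n at x^n.
Matching x^n: (n+2)(n+1) a_{n+2} + (-2n - 1) a_n = 0.
Thus a_{n+2} = (2n + 1) / ((n+1)(n+2)) * a_n.

Check with a_0 = 2, a_1 = 2 (apply the recurrence for n = 0, 1, 2, 3): a_0 = 2, a_1 = 2, a_2 = 1, a_3 = 1, a_4 = 5/12, a_5 = 7/20.

a_(n+2) = (2n + 1) / ((n+1)(n+2)) * a_n; check: a_0 = 2, a_1 = 2, a_2 = 1, a_3 = 1, a_4 = 5/12, a_5 = 7/20


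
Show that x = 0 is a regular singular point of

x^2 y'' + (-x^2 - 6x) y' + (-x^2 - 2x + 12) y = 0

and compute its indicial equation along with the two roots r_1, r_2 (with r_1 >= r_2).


Divide by x^2 to reach normal form y'' + P_1(x) y' + P_2(x) y = 0 with P_1(x) = -1 - 6/x and P_2(x) = -1 - 2/x + 12/x^2.
x = 0 is a singular point because the y'-coefficient -1 - 6/x has a pole at x = 0 and the y-coefficient -1 - 2/x + 12/x^2 has a pole at x = 0.
It is a regular singular point because x P_1(x) = p(x) = -x - 6 and x^2 P_2(x) = q(x) = -x^2 - 2x + 12 are polynomials, hence analytic at x = 0.
p(0) = -6,  q(0) = 12.
Indicial equation: r(r-1) + p(0) r + q(0) = 0, i.e. r^2 + (p(0) - 1) r + q(0) = 0, i.e. r^2 - 7 r + 12 = 0.
Discriminant: (-7)^2 - 4(12) = 1, so r = (7 ± 1)/2.
Solving: r_1 = 4, r_2 = 3.

indicial: r^2 - 7 r + 12 = 0; roots r_1 = 4, r_2 = 3


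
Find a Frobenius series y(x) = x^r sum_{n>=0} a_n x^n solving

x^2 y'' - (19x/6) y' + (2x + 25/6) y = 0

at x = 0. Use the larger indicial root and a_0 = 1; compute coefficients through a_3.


Write in Frobenius form y'' + (p(x)/x) y' + (q(x)/x^2) y = 0:
  p(x) = -19/6,  q(x) = 2x + 25/6.
Indicial equation: r(r-1) + (-19/6) r + (25/6) = 0 -> roots r_1 = 5/2, r_2 = 5/3.
Take r = r_1 = 5/2. Let y(x) = x^r sum_{n>=0} a_n x^n with a_0 = 1.
Substitute y = x^r sum a_n x^n and match x^{r+n}. The recurrence is
  D(n) a_n + 2 a_{n-1} = 0,  where D(n) = (r+n)(r+n-1) + (-19/6)(r+n) + (25/6).
  a_n = -2 / D(n) * a_{n-1}.
Since the indicial polynomial factors as (r - r_1)(r - r_2), D(n) = (r_1 + n - r_1)(r_1 + n - r_2) = n(n + 5/6).
Evaluating step by step (a_0 = 1):
  n = 1: D(1) = 1(1 + 5/6) = 11/6; numerator = -2(1) = -2; a_1 = (-2)/(11/6) = -12/11
  n = 2: D(2) = 2(2 + 5/6) = 17/3; numerator = -2(-12/11) = 24/11; a_2 = (24/11)/(17/3) = 72/187
  n = 3: D(3) = 3(3 + 5/6) = 23/2; numerator = -2(72/187) = -144/187; a_3 = (-144/187)/(23/2) = -288/4301

r = 5/2; a_0 = 1; a_1 = -12/11; a_2 = 72/187; a_3 = -288/4301


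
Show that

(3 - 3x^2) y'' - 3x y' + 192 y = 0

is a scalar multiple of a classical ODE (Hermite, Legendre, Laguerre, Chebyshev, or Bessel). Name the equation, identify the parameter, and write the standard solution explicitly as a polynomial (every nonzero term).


All three coefficients share the factor 3; dividing through by 3 gives  (1 - x^2) y'' - x y' + 64 y = 0.
This matches the Chebyshev equation (1 - x^2) y'' - x y' + n^2 y = 0 (note the -x y' term, not -2x y') with n^2 = 64, so n = 8; the polynomial solution is T_8(x).
With y = sum_k a_k x^k, matching x^k gives (k+2)(k+1) a_{k+2} = (k^2 - n^2) a_k = (k - 8)(k + 8) a_k. The right side vanishes at k = 8, so the series with the parity of 8 terminates at degree 8.
Standard normalization: leading coefficient of T_n is 2^(n-1), so a_8 = 2^7 = 128. Work downward with a_k = (k+1)(k+2) a_{k+2} / ((k - 8)(k + 8)):
  a_6 = (7)(8)(128) / ((6 - 8)(6 + 8)) = 7168/(-28) = -256
  a_4 = (5)(6)(-256) / ((4 - 8)(4 + 8)) = -7680/(-48) = 160
  a_2 = (3)(4)(160) / ((2 - 8)(2 + 8)) = 1920/(-60) = -32
  a_0 = (1)(2)(-32) / ((0 - 8)(0 + 8)) = -64/(-64) = 1
Hence T_8(x) = 128 x^8 - 256 x^6 + 160 x^4 - 32 x^2 + 1.

T_8(x); series = 128 x^8 - 256 x^6 + 160 x^4 - 32 x^2 + 1


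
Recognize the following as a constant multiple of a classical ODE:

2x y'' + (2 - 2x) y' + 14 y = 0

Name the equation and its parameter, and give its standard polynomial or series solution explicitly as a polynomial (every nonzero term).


All three coefficients share the factor 2; dividing through by 2 gives  x y'' + (1 - x) y' + 7 y = 0.
This matches the Laguerre equation x y'' + (1 - x) y' + n y = 0 with n = 7; the polynomial solution is L_7(x).
With y = sum_k a_k x^k, matching x^k gives (k+1)k a_{k+1} + (k+1) a_{k+1} - k a_k + n a_k = 0, i.e. (k+1)^2 a_{k+1} = (k - n) a_k = (k - 7) a_k. The right side vanishes at k = 7, so the series terminates at degree 7.
Standard normalization L_n(0) = 1 gives a_0 = 1. Work upward with a_{k+1} = (k - 7) a_k / (k+1)^2:
  a_1 = (0 - 7)(1) / 1^2 = -7/1 = -7
  a_2 = (1 - 7)(-7) / 2^2 = 42/4 = 21/2
  a_3 = (2 - 7)(21/2) / 3^2 = (-105/2)/9 = -35/6
  a_4 = (3 - 7)(-35/6) / 4^2 = (70/3)/16 = 35/24
  a_5 = (4 - 7)(35/24) / 5^2 = (-35/8)/25 = -7/40
  a_6 = (5 - 7)(-7/40) / 6^2 = (7/20)/36 = 7/720
  a_7 = (6 - 7)(7/720) / 7^2 = (-7/720)/49 = -1/5040
Hence L_7(x) = -x^7/5040 + 7 x^6/720 - 7 x^5/40 + 35 x^4/24 - 35 x^3/6 + 21 x^2/2 - 7 x + 1.

L_7(x); series = -x^7/5040 + 7 x^6/720 - 7 x^5/40 + 35 x^4/24 - 35 x^3/6 + 21 x^2/2 - 7 x + 1


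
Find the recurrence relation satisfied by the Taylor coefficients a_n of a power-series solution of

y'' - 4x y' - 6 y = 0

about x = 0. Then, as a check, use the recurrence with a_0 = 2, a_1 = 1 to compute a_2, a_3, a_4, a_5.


Substitute y = sum_n a_n x^n.
y''(x) has coefficient (n+2)(n+1) a_{n+2} at x^n;
-4 x y'(x) has coefficient -4 n a_n at x^n (shift);
-6 y(x) has coefficient -6 a_n at x^n.
Matching x^n: (n+2)(n+1) a_{n+2} + (-4n - 6) a_n = 0.
Thus a_{n+2} = (4n + 6) / ((n+1)(n+2)) * a_n.

Check with a_0 = 2, a_1 = 1 (apply the recurrence for n = 0, 1, 2, 3): a_0 = 2, a_1 = 1, a_2 = 6, a_3 = 5/3, a_4 = 7, a_5 = 3/2.

a_(n+2) = (4n + 6) / ((n+1)(n+2)) * a_n; check: a_0 = 2, a_1 = 1, a_2 = 6, a_3 = 5/3, a_4 = 7, a_5 = 3/2


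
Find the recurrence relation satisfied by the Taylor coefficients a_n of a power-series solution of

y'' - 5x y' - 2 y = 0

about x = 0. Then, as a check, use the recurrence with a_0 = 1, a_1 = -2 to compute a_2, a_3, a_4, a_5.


Substitute y = sum_n a_n x^n.
y''(x) has coefficient (n+2)(n+1) a_{n+2} at x^n;
-5 x y'(x) has coefficient -5 n a_n at x^n (shift);
-2 y(x) has coefficient -2 a_n at x^n.
Matching x^n: (n+2)(n+1) a_{n+2} + (-5n - 2) a_n = 0.
Thus a_{n+2} = (5n + 2) / ((n+1)(n+2)) * a_n.

Check with a_0 = 1, a_1 = -2 (apply the recurrence for n = 0, 1, 2, 3): a_0 = 1, a_1 = -2, a_2 = 1, a_3 = -7/3, a_4 = 1, a_5 = -119/60.

a_(n+2) = (5n + 2) / ((n+1)(n+2)) * a_n; check: a_0 = 1, a_1 = -2, a_2 = 1, a_3 = -7/3, a_4 = 1, a_5 = -119/60


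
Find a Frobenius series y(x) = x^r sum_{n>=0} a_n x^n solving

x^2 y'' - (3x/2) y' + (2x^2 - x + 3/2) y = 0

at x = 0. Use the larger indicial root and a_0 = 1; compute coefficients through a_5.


Write in Frobenius form y'' + (p(x)/x) y' + (q(x)/x^2) y = 0:
  p(x) = -3/2,  q(x) = 2x^2 - x + 3/2.
Indicial equation: r(r-1) + (-3/2) r + (3/2) = 0 -> roots r_1 = 3/2, r_2 = 1.
Take r = r_1 = 3/2. Let y(x) = x^r sum_{n>=0} a_n x^n with a_0 = 1.
Substitute y = x^r sum a_n x^n and match x^{r+n}. The recurrence is
  D(n) a_n - 1 a_{n-1} + 2 a_{n-2} = 0,  where D(n) = (r+n)(r+n-1) + (-3/2)(r+n) + (3/2).
  a_n = [1 a_{n-1} - 2 a_{n-2}] / D(n).
Since the indicial polynomial factors as (r - r_1)(r - r_2), D(n) = (r_1 + n - r_1)(r_1 + n - r_2) = n(n + 1/2).
Evaluating step by step (a_0 = 1):
  n = 1: D(1) = 1(1 + 1/2) = 3/2; numerator = 1(1) = 1; a_1 = (1)/(3/2) = 2/3
  n = 2: D(2) = 2(2 + 1/2) = 5; numerator = 1(2/3) - 2(1) = -4/3; a_2 = (-4/3)/(5) = -4/15
  n = 3: D(3) = 3(3 + 1/2) = 21/2; numerator = 1(-4/15) - 2(2/3) = -8/5; a_3 = (-8/5)/(21/2) = -16/105
  n = 4: D(4) = 4(4 + 1/2) = 18; numerator = 1(-16/105) - 2(-4/15) = 8/21; a_4 = (8/21)/(18) = 4/189
  n = 5: D(5) = 5(5 + 1/2) = 55/2; numerator = 1(4/189) - 2(-16/105) = 44/135; a_5 = (44/135)/(55/2) = 8/675

r = 3/2; a_0 = 1; a_1 = 2/3; a_2 = -4/15; a_3 = -16/105; a_4 = 4/189; a_5 = 8/675


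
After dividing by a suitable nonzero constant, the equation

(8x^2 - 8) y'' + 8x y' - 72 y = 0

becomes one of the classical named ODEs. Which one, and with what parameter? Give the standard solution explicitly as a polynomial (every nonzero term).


All three coefficients share the factor -8; dividing through by -8 gives  (1 - x^2) y'' - x y' + 9 y = 0.
This matches the Chebyshev equation (1 - x^2) y'' - x y' + n^2 y = 0 (note the -x y' term, not -2x y') with n^2 = 9, so n = 3; the polynomial solution is T_3(x).
With y = sum_k a_k x^k, matching x^k gives (k+2)(k+1) a_{k+2} = (k^2 - n^2) a_k = (k - 3)(k + 3) a_k. The right side vanishes at k = 3, so the series with the parity of 3 terminates at degree 3.
Standard normalization: leading coefficient of T_n is 2^(n-1), so a_3 = 2^2 = 4. Work downward with a_k = (k+1)(k+2) a_{k+2} / ((k - 3)(k + 3)):
  a_1 = (2)(3)(4) / ((1 - 3)(1 + 3)) = 24/(-8) = -3
Hence T_3(x) = 4 x^3 - 3 x.

T_3(x); series = 4 x^3 - 3 x


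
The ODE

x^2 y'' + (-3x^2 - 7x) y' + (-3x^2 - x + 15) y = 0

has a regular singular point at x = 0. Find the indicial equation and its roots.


Divide by x^2 to reach normal form y'' + P_1(x) y' + P_2(x) y = 0 with P_1(x) = -3 - 7/x and P_2(x) = -3 - 1/x + 15/x^2.
x = 0 is a singular point because the y'-coefficient -3 - 7/x has a pole at x = 0 and the y-coefficient -3 - 1/x + 15/x^2 has a pole at x = 0.
It is a regular singular point because x P_1(x) = p(x) = -3x - 7 and x^2 P_2(x) = q(x) = -3x^2 - x + 15 are polynomials, hence analytic at x = 0.
p(0) = -7,  q(0) = 15.
Indicial equation: r(r-1) + p(0) r + q(0) = 0, i.e. r^2 + (p(0) - 1) r + q(0) = 0, i.e. r^2 - 8 r + 15 = 0.
Discriminant: (-8)^2 - 4(15) = 4, so r = (8 ± 2)/2.
Solving: r_1 = 5, r_2 = 3.

indicial: r^2 - 8 r + 15 = 0; roots r_1 = 5, r_2 = 3


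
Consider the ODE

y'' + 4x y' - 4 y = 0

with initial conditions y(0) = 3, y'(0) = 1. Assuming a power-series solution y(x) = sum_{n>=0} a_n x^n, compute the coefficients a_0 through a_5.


Ansatz: y(x) = sum_{n>=0} a_n x^n, so y'(x) = sum_{n>=1} n a_n x^(n-1) and y''(x) = sum_{n>=2} n(n-1) a_n x^(n-2).
Substitute into P(x) y'' + Q(x) y' + R(x) y = 0 with P(x) = 1, Q(x) = 4x, R(x) = -4, and match powers of x.
Initial conditions: a_0 = 3, a_1 = 1.
Setting the coefficient of each power of x to zero and solving order by order (substituting the coefficients already found):
  x^0: 2 a_2 - 4 a_0 = 0  ->  2 a_2 = 4 a_0 = 12  ->  a_2 = 6
  x^1: 6 a_3 = 0  ->  a_3 = 0
  x^2: 12 a_4 + 4 a_2 = 0  ->  12 a_4 = -4 a_2 = -24  ->  a_4 = -2
  x^3: 20 a_5 + 8 a_3 = 0  ->  20 a_5 = -8 a_3 = 0  ->  a_5 = 0
Truncated series: y(x) = 3 + x + 6 x^2 - 2 x^4 + O(x^6).

a_0 = 3; a_1 = 1; a_2 = 6; a_3 = 0; a_4 = -2; a_5 = 0


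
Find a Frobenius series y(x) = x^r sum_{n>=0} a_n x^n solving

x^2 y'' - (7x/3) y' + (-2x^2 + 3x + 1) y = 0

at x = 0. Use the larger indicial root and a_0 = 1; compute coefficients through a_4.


Write in Frobenius form y'' + (p(x)/x) y' + (q(x)/x^2) y = 0:
  p(x) = -7/3,  q(x) = -2x^2 + 3x + 1.
Indicial equation: r(r-1) + (-7/3) r + (1) = 0 -> roots r_1 = 3, r_2 = 1/3.
Take r = r_1 = 3. Let y(x) = x^r sum_{n>=0} a_n x^n with a_0 = 1.
Substitute y = x^r sum a_n x^n and match x^{r+n}. The recurrence is
  D(n) a_n + 3 a_{n-1} - 2 a_{n-2} = 0,  where D(n) = (r+n)(r+n-1) + (-7/3)(r+n) + (1).
  a_n = [-3 a_{n-1} + 2 a_{n-2}] / D(n).
Since the indicial polynomial factors as (r - r_1)(r - r_2), D(n) = (r_1 + n - r_1)(r_1 + n - r_2) = n(n + 8/3).
Evaluating step by step (a_0 = 1):
  n = 1: D(1) = 1(1 + 8/3) = 11/3; numerator = -3(1) = -3; a_1 = (-3)/(11/3) = -9/11
  n = 2: D(2) = 2(2 + 8/3) = 28/3; numerator = -3(-9/11) + 2(1) = 49/11; a_2 = (49/11)/(28/3) = 21/44
  n = 3: D(3) = 3(3 + 8/3) = 17; numerator = -3(21/44) + 2(-9/11) = -135/44; a_3 = (-135/44)/(17) = -135/748
  n = 4: D(4) = 4(4 + 8/3) = 80/3; numerator = -3(-135/748) + 2(21/44) = 1119/748; a_4 = (1119/748)/(80/3) = 3357/59840

r = 3; a_0 = 1; a_1 = -9/11; a_2 = 21/44; a_3 = -135/748; a_4 = 3357/59840
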